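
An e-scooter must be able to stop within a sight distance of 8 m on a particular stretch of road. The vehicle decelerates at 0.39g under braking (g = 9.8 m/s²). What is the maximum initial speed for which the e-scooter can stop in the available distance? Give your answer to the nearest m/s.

a = 0.39 × 9.8 = 3.822 m/s².
v²/(2a) = d ⇒ v = √(2 × 3.822 × 8) = √61.15 = 7.8198 m/s.

Maximum speed ≈ 8 m/s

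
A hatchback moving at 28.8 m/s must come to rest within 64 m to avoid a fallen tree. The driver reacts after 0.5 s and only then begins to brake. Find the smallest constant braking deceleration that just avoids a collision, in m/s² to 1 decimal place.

Required deceleration ≈ 8.4 m/s²

Distance covered during reaction = 28.8000 × 0.5 = 14.400 m.
Distance available for braking: 64 − 14.400 = 49.600 m.
v² = 2a·d ⇒ a = v²/(2d) = 28.8000² / (2 × 49.600) = 829.440 / 99.200 = 8.3613 m/s².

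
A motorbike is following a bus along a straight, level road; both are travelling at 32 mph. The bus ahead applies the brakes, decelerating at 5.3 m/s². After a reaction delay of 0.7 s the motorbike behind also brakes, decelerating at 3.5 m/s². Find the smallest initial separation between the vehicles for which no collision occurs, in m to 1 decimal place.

32 mph × 0.44704 = 14.3053 m/s.
Leader travels v²/(2a_L) = 204.642 / 10.600 = 19.306 m before stopping.
Follower covers v·t_r = 14.3053 × 0.7 = 10.014 m while reacting, then v²/(2a_F) = 204.642 / 7.000 = 29.235 m while braking, for a total of 10.014 + 29.235 = 39.249 m.
Since a_F ≤ a_L and the follower starts braking later, the follower is never slower than the leader, so the closest approach is when both have stopped.
Minimum gap = 39.249 − 19.306 = 19.943 m.

Minimum gap ≈ 19.9 m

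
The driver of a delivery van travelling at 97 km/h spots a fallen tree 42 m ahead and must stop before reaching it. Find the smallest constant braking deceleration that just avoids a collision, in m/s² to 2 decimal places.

Required deceleration ≈ 8.64 m/s²

97 km/h ÷ 3.6 = 26.9444 m/s.
v² = 2a·d ⇒ a = v²/(2d) = 26.9444² / (2 × 42.000) = 726.001 / 84.000 = 8.6429 m/s².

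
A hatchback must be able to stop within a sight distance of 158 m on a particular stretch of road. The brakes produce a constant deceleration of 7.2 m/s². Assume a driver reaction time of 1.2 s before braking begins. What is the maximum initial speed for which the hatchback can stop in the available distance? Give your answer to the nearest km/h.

Stopping distance: v·t_r + v²/(2a) = 158 with t_r = 1.2 s and a = 7.200 m/s².
So v² + 17.280 v − 2275.20 = 0.
Positive root: v = −a·t_r + √((a·t_r)² + 2a·d) = −8.640 + √(74.650 + 2275.20) = 39.8353 m/s.
39.8353 m/s × 3.6 = 143.407 km/h.

Maximum speed ≈ 143 km/h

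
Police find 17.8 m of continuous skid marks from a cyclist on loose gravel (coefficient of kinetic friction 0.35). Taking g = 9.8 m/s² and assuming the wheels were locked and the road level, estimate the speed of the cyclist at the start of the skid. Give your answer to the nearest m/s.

Deceleration a = μg = 0.35 × 9.8 = 3.430 m/s².
v = √(2a·d) = √(2 × 3.430 × 17.8) = √122.108 = 11.0502 m/s.

Initial speed ≈ 11 m/s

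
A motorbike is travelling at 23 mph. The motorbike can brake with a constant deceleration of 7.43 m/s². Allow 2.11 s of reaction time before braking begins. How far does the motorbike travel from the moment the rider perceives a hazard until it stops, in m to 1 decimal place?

Total stopping distance ≈ 28.8 m

23 mph × 0.44704 = 10.2819 m/s.
Reaction distance = v·t_r = 10.2819 × 2.11 = 21.695 m.
Braking distance = v²/(2a) = 10.2819² / (2 × 7.430) = 105.717 / 14.860 = 7.114 m.
Total = 21.695 + 7.114 = 28.809 m.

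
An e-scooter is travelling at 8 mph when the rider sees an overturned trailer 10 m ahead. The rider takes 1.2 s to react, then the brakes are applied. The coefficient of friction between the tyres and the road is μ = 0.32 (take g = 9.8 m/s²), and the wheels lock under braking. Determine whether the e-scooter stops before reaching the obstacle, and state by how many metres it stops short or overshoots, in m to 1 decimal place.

8 mph × 0.44704 = 3.5763 m/s.
a = μg = 0.32 × 9.8 = 3.136 m/s².
Reaction distance = 3.5763 × 1.2 = 4.292 m.
Braking distance = v²/(2a) = 12.790 / 6.272 = 2.039 m.
Total stopping distance = 4.292 + 2.039 = 6.331 m, vs 10 m available — it stops with 10 − 6.331 = 3.669 m to spare.

Yes — it stops 3.7 m short of the obstacle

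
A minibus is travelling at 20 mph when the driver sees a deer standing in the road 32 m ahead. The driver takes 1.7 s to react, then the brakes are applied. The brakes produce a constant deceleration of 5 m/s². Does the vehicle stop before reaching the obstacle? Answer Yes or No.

20 mph × 0.44704 = 8.9408 m/s.
Reaction distance = 8.9408 × 1.7 = 15.199 m.
Braking distance = v²/(2a) = 79.938 / 10.000 = 7.994 m.
Total stopping distance = 15.199 + 7.994 = 23.193 m, vs 32 m available — it stops with 32 − 23.193 = 8.807 m to spare.

Yes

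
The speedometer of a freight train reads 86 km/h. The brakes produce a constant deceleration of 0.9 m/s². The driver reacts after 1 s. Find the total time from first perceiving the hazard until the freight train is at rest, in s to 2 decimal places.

86 km/h ÷ 3.6 = 23.8889 m/s.
Braking time = v/a = 23.8889 / 0.900 = 26.543 s.
Total = 1 + 26.543 = 27.543 s.

Total time ≈ 27.54 s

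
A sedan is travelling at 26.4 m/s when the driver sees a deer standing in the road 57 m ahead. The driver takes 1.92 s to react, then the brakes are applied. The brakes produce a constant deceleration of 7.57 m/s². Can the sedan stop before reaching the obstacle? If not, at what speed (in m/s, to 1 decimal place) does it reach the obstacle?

Reaction distance = 26.4000 × 1.92 = 50.688 m.
Braking distance needed to stop: v²/(2a) = 696.960 / 15.140 = 46.034 m, so total needed = 50.688 + 46.034 = 96.722 m > 57 m — it cannot stop.
Distance remaining when braking begins: 57 − 50.688 = 6.312 m.
v² = v₀² − 2a·d = 696.960 − 2 × 7.570 × 6.312 = 601.396 m²/s².
v = √601.396 = 24.523 m/s.

No — it strikes the obstacle at 24.5 m/s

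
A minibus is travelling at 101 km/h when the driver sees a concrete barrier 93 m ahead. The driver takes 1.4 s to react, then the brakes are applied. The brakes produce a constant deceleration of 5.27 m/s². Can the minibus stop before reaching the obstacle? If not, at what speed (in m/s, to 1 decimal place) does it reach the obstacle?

101 km/h ÷ 3.6 = 28.0556 m/s.
Reaction distance = 28.0556 × 1.4 = 39.278 m.
Braking distance needed to stop: v²/(2a) = 787.117 / 10.540 = 74.679 m, so total needed = 39.278 + 74.679 = 113.957 m > 93 m — it cannot stop.
Distance remaining when braking begins: 93 − 39.278 = 53.722 m.
v² = v₀² − 2a·d = 787.117 − 2 × 5.270 × 53.722 = 220.887 m²/s².
v = √220.887 = 14.862 m/s.

No — it strikes the obstacle at 14.9 m/s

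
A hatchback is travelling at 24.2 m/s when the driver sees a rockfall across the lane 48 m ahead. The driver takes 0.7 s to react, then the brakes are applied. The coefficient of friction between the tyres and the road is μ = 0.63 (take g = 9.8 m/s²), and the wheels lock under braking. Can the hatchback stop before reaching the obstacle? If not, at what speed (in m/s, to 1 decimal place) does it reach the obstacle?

No — it strikes the obstacle at 14.2 m/s

a = μg = 0.63 × 9.8 = 6.174 m/s².
Reaction distance = 24.2000 × 0.7 = 16.940 m.
Braking distance needed to stop: v²/(2a) = 585.640 / 12.348 = 47.428 m, so total needed = 16.940 + 47.428 = 64.368 m > 48 m — it cannot stop.
Distance remaining when braking begins: 48 − 16.940 = 31.060 m.
v² = v₀² − 2a·d = 585.640 − 2 × 6.174 × 31.060 = 202.111 m²/s².
v = √202.111 = 14.217 m/s.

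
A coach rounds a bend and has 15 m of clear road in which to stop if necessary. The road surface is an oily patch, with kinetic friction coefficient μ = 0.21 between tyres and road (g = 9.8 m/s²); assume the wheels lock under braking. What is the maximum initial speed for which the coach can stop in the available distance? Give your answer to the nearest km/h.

Maximum speed ≈ 28 km/h

a = μg = 0.21 × 9.8 = 2.058 m/s².
v²/(2a) = d ⇒ v = √(2 × 2.058 × 15) = √61.74 = 7.8575 m/s.
7.8575 m/s × 3.6 = 28.287 km/h.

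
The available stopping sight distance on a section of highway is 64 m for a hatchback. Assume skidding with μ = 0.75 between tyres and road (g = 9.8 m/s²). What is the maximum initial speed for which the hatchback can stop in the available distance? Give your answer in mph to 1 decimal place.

Maximum speed ≈ 68.6 mph

a = μg = 0.75 × 9.8 = 7.350 m/s².
v²/(2a) = d ⇒ v = √(2 × 7.350 × 64) = √940.80 = 30.6725 m/s.
30.6725 m/s ÷ 0.44704 = 68.612 mph.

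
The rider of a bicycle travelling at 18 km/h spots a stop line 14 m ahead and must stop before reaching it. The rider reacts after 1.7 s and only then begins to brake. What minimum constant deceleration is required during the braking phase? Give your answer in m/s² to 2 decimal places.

Required deceleration ≈ 2.27 m/s²

18 km/h ÷ 3.6 = 5.0000 m/s.
Distance covered during reaction = 5.0000 × 1.7 = 8.500 m.
Distance available for braking: 14 − 8.500 = 5.500 m.
v² = 2a·d ⇒ a = v²/(2d) = 5.0000² / (2 × 5.500) = 25.000 / 11.000 = 2.2727 m/s².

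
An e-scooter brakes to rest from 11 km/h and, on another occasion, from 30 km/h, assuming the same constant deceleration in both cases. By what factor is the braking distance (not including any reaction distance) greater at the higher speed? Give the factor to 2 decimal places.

Braking distance d = v²/(2a), so with a fixed, d ∝ v².
Factor = (30/11)² = 2.7273² = 7.4382.

Factor ≈ 7.44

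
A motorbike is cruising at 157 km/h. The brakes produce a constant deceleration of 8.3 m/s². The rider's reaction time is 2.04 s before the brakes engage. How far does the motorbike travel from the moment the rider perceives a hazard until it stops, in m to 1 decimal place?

157 km/h ÷ 3.6 = 43.6111 m/s.
Reaction distance = v·t_r = 43.6111 × 2.04 = 88.967 m.
Braking distance = v²/(2a) = 43.6111² / (2 × 8.300) = 1901.928 / 16.600 = 114.574 m.
Total = 88.967 + 114.574 = 203.541 m.

Total stopping distance ≈ 203.5 m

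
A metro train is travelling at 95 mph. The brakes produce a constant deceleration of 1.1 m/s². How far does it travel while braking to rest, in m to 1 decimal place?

95 mph × 0.44704 = 42.4688 m/s.
Braking distance = v²/(2a) = 42.4688² / (2 × 1.100) = 1803.599 / 2.200 = 819.818 m.

Braking distance ≈ 819.8 m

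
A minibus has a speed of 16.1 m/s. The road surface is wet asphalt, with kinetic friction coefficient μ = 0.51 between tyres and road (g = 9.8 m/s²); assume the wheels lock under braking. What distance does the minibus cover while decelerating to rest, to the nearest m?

Braking distance ≈ 26 m

a = μg = 0.51 × 9.8 = 4.998 m/s².
Braking distance = v²/(2a) = 16.1000² / (2 × 4.998) = 259.210 / 9.996 = 25.931 m.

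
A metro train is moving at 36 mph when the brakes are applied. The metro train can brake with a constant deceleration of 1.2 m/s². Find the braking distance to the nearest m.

Braking distance ≈ 108 m

36 mph × 0.44704 = 16.0934 m/s.
Braking distance = v²/(2a) = 16.0934² / (2 × 1.200) = 258.998 / 2.400 = 107.916 m.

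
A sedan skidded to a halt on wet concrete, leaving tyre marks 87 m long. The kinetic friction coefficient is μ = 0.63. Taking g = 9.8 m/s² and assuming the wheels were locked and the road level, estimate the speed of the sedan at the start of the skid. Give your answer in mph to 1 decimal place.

Initial speed ≈ 73.3 mph

Deceleration a = μg = 0.63 × 9.8 = 6.174 m/s².
v = √(2a·d) = √(2 × 6.174 × 87) = √1074.276 = 32.7761 m/s.
= 32.7761 ÷ 0.44704 = 73.318 mph.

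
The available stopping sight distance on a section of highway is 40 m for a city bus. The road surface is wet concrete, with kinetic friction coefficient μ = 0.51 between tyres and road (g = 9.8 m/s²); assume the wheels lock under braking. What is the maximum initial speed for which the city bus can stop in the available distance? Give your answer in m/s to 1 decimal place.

a = μg = 0.51 × 9.8 = 4.998 m/s².
v²/(2a) = d ⇒ v = √(2 × 4.998 × 40) = √399.84 = 19.9960 m/s.

Maximum speed ≈ 20.0 m/s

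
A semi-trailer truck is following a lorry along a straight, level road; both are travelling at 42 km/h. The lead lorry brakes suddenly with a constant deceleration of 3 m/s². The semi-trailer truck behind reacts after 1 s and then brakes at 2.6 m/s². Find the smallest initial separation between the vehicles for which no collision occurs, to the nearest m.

42 km/h ÷ 3.6 = 11.6667 m/s.
Leader travels v²/(2a_L) = 136.112 / 6.000 = 22.685 m before stopping.
Follower covers v·t_r = 11.6667 × 1 = 11.667 m while reacting, then v²/(2a_F) = 136.112 / 5.200 = 26.175 m while braking, for a total of 11.667 + 26.175 = 37.842 m.
Since a_F ≤ a_L and the follower starts braking later, the follower is never slower than the leader, so the closest approach is when both have stopped.
Minimum gap = 37.842 − 22.685 = 15.157 m.

Minimum gap ≈ 15 m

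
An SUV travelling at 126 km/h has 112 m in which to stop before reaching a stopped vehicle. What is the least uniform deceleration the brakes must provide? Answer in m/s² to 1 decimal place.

Required deceleration ≈ 5.5 m/s²

126 km/h ÷ 3.6 = 35.0000 m/s.
v² = 2a·d ⇒ a = v²/(2d) = 35.0000² / (2 × 112.000) = 1225.000 / 224.000 = 5.4688 m/s².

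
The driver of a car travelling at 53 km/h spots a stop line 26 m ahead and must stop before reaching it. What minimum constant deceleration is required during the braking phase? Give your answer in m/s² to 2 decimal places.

53 km/h ÷ 3.6 = 14.7222 m/s.
v² = 2a·d ⇒ a = v²/(2d) = 14.7222² / (2 × 26.000) = 216.743 / 52.000 = 4.1681 m/s².

Required deceleration ≈ 4.17 m/s²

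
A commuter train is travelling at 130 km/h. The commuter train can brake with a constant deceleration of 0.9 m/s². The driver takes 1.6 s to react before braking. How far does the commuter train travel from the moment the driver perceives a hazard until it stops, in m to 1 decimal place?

Total stopping distance ≈ 782.2 m

130 km/h ÷ 3.6 = 36.1111 m/s.
Reaction distance = v·t_r = 36.1111 × 1.6 = 57.778 m.
Braking distance = v²/(2a) = 36.1111² / (2 × 0.900) = 1304.012 / 1.800 = 724.451 m.
Total = 57.778 + 724.451 = 782.229 m.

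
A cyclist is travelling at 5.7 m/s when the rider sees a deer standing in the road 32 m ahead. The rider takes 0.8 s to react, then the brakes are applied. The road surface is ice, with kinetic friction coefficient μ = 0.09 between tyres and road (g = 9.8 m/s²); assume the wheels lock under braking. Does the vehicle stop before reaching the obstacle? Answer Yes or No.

a = μg = 0.09 × 9.8 = 0.882 m/s².
Reaction distance = 5.7000 × 0.8 = 4.560 m.
Braking distance = v²/(2a) = 32.490 / 1.764 = 18.418 m.
Total stopping distance = 4.560 + 18.418 = 22.978 m, vs 32 m available — it stops with 32 − 22.978 = 9.022 m to spare.

Yes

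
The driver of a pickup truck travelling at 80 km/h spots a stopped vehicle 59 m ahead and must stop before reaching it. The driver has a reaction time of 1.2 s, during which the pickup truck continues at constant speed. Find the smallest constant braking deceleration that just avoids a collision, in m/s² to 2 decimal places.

80 km/h ÷ 3.6 = 22.2222 m/s.
Distance covered during reaction = 22.2222 × 1.2 = 26.667 m.
Distance available for braking: 59 − 26.667 = 32.333 m.
v² = 2a·d ⇒ a = v²/(2d) = 22.2222² / (2 × 32.333) = 493.826 / 64.666 = 7.6366 m/s².

Required deceleration ≈ 7.64 m/s²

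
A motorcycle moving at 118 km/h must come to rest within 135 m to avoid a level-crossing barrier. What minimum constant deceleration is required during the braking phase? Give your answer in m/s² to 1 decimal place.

118 km/h ÷ 3.6 = 32.7778 m/s.
v² = 2a·d ⇒ a = v²/(2d) = 32.7778² / (2 × 135.000) = 1074.384 / 270.000 = 3.9792 m/s².

Required deceleration ≈ 4.0 m/s²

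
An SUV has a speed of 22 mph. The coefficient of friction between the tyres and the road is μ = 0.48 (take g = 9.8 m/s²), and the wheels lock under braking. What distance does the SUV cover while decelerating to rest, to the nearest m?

22 mph × 0.44704 = 9.8349 m/s.
a = μg = 0.48 × 9.8 = 4.704 m/s².
Braking distance = v²/(2a) = 9.8349² / (2 × 4.704) = 96.725 / 9.408 = 10.281 m.

Braking distance ≈ 10 m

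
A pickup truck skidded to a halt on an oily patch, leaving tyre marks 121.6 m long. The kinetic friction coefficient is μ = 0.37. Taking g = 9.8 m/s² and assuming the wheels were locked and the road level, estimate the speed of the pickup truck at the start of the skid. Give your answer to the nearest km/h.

Deceleration a = μg = 0.37 × 9.8 = 3.626 m/s².
v = √(2a·d) = √(2 × 3.626 × 121.6) = √881.843 = 29.6958 m/s.
= 29.6958 × 3.6 = 106.905 km/h.

Initial speed ≈ 107 km/h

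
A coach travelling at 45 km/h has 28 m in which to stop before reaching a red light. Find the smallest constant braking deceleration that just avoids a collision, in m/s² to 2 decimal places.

45 km/h ÷ 3.6 = 12.5000 m/s.
v² = 2a·d ⇒ a = v²/(2d) = 12.5000² / (2 × 28.000) = 156.250 / 56.000 = 2.7902 m/s².

Required deceleration ≈ 2.79 m/s²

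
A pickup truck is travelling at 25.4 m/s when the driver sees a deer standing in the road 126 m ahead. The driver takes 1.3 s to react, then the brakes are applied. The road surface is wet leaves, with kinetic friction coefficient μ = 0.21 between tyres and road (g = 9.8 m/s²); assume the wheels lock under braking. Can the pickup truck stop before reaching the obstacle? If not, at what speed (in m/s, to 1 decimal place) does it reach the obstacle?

a = μg = 0.21 × 9.8 = 2.058 m/s².
Reaction distance = 25.4000 × 1.3 = 33.020 m.
Braking distance needed to stop: v²/(2a) = 645.160 / 4.116 = 156.744 m, so total needed = 33.020 + 156.744 = 189.764 m > 126 m — it cannot stop.
Distance remaining when braking begins: 126 − 33.020 = 92.980 m.
v² = v₀² − 2a·d = 645.160 − 2 × 2.058 × 92.980 = 262.454 m²/s².
v = √262.454 = 16.200 m/s.

No — it strikes the obstacle at 16.2 m/s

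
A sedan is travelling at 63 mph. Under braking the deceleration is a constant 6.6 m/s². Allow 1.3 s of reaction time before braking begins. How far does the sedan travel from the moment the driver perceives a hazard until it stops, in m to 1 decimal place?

63 mph × 0.44704 = 28.1635 m/s.
Reaction distance = v·t_r = 28.1635 × 1.3 = 36.613 m.
Braking distance = v²/(2a) = 28.1635² / (2 × 6.600) = 793.183 / 13.200 = 60.090 m.
Total = 36.613 + 60.090 = 96.703 m.

Total stopping distance ≈ 96.7 m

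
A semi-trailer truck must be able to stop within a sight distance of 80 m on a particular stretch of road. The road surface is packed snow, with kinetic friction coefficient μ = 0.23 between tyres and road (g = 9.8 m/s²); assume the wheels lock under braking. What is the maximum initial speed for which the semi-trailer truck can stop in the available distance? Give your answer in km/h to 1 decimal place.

a = μg = 0.23 × 9.8 = 2.254 m/s².
v²/(2a) = d ⇒ v = √(2 × 2.254 × 80) = √360.64 = 18.9905 m/s.
18.9905 m/s × 3.6 = 68.366 km/h.

Maximum speed ≈ 68.4 km/h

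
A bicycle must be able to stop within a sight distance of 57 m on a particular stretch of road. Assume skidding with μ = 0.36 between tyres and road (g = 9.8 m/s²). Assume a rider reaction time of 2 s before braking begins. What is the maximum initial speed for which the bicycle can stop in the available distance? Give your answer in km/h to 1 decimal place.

Maximum speed ≈ 51.1 km/h

a = μg = 0.36 × 9.8 = 3.528 m/s².
Stopping distance: v·t_r + v²/(2a) = 57 with t_r = 2 s and a = 3.528 m/s².
So v² + 14.112 v − 402.19 = 0.
Positive root: v = −a·t_r + √((a·t_r)² + 2a·d) = −7.056 + √(49.787 + 402.19) = 14.2038 m/s.
14.2038 m/s × 3.6 = 51.134 km/h.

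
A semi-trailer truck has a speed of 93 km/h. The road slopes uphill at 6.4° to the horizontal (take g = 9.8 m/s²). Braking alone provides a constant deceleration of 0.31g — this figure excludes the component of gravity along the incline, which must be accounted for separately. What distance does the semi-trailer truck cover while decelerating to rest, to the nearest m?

93 km/h ÷ 3.6 = 25.8333 m/s.
a = 0.31 × 9.8 = 3.038 m/s².
Gravity along the uphill slope adds to the braking deceleration: a_eff = 3.038 + 9.8·sin 6.4° = 3.038 + 1.092 = 4.130 m/s².
Braking distance = v²/(2a) = 25.8333² / (2 × 4.130) = 667.359 / 8.260 = 80.794 m.

Braking distance ≈ 81 m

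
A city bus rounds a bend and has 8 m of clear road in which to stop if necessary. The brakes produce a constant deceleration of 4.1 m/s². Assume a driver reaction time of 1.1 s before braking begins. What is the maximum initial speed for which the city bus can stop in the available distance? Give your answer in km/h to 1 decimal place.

Stopping distance: v·t_r + v²/(2a) = 8 with t_r = 1.1 s and a = 4.100 m/s².
So v² + 9.020 v − 65.60 = 0.
Positive root: v = −a·t_r + √((a·t_r)² + 2a·d) = −4.510 + √(20.340 + 65.60) = 4.7604 m/s.
4.7604 m/s × 3.6 = 17.137 km/h.

Maximum speed ≈ 17.1 km/h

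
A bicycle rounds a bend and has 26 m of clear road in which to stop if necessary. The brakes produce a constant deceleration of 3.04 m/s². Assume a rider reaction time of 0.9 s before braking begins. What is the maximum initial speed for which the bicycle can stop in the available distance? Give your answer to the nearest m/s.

Maximum speed ≈ 10 m/s

Stopping distance: v·t_r + v²/(2a) = 26 with t_r = 0.9 s and a = 3.040 m/s².
So v² + 5.472 v − 158.08 = 0.
Positive root: v = −a·t_r + √((a·t_r)² + 2a·d) = −2.736 + √(7.486 + 158.08) = 10.1312 m/s.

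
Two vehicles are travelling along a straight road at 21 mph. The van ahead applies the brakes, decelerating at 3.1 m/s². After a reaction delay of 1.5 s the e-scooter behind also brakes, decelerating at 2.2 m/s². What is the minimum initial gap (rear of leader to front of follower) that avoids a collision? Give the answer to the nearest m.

Minimum gap ≈ 20 m

21 mph × 0.44704 = 9.3878 m/s.
Leader travels v²/(2a_L) = 88.131 / 6.200 = 14.215 m before stopping.
Follower covers v·t_r = 9.3878 × 1.5 = 14.082 m while reacting, then v²/(2a_F) = 88.131 / 4.400 = 20.030 m while braking, for a total of 14.082 + 20.030 = 34.112 m.
Since a_F ≤ a_L and the follower starts braking later, the follower is never slower than the leader, so the closest approach is when both have stopped.
Minimum gap = 34.112 − 14.215 = 19.897 m.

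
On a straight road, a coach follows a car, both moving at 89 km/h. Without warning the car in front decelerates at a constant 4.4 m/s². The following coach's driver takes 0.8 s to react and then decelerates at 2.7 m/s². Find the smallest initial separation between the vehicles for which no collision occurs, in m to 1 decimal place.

89 km/h ÷ 3.6 = 24.7222 m/s.
Leader travels v²/(2a_L) = 611.187 / 8.800 = 69.453 m before stopping.
Follower covers v·t_r = 24.7222 × 0.8 = 19.778 m while reacting, then v²/(2a_F) = 611.187 / 5.400 = 113.183 m while braking, for a total of 19.778 + 113.183 = 132.961 m.
Since a_F ≤ a_L and the follower starts braking later, the follower is never slower than the leader, so the closest approach is when both have stopped.
Minimum gap = 132.961 − 69.453 = 63.508 m.

Minimum gap ≈ 63.5 m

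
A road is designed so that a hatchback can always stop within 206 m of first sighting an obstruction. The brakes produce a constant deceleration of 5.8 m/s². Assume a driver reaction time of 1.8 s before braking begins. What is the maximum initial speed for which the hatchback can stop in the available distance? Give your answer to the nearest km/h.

Stopping distance: v·t_r + v²/(2a) = 206 with t_r = 1.8 s and a = 5.800 m/s².
So v² + 20.880 v − 2389.60 = 0.
Positive root: v = −a·t_r + √((a·t_r)² + 2a·d) = −10.440 + √(108.994 + 2389.60) = 39.5459 m/s.
39.5459 m/s × 3.6 = 142.365 km/h.

Maximum speed ≈ 142 km/h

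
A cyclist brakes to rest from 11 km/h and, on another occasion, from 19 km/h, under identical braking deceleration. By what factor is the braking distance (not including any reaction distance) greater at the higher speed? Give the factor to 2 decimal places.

Factor ≈ 2.98

Braking distance d = v²/(2a), so with a fixed, d ∝ v².
Factor = (19/11)² = 1.7273² = 2.9836.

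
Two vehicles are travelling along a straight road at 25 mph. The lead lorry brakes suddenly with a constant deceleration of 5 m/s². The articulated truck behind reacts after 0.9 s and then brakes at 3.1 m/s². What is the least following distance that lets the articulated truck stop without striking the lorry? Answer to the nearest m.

Minimum gap ≈ 18 m

25 mph × 0.44704 = 11.1760 m/s.
Leader travels v²/(2a_L) = 124.903 / 10.000 = 12.490 m before stopping.
Follower covers v·t_r = 11.1760 × 0.9 = 10.058 m while reacting, then v²/(2a_F) = 124.903 / 6.200 = 20.146 m while braking, for a total of 10.058 + 20.146 = 30.204 m.
Since a_F ≤ a_L and the follower starts braking later, the follower is never slower than the leader, so the closest approach is when both have stopped.
Minimum gap = 30.204 − 12.490 = 17.714 m.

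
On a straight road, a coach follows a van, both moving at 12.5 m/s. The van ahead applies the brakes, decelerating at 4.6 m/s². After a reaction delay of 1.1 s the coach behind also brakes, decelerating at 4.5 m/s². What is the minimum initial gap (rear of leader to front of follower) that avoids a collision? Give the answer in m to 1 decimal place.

Leader travels v²/(2a_L) = 156.250 / 9.200 = 16.984 m before stopping.
Follower covers v·t_r = 12.5000 × 1.1 = 13.750 m while reacting, then v²/(2a_F) = 156.250 / 9.000 = 17.361 m while braking, for a total of 13.750 + 17.361 = 31.111 m.
Since a_F ≤ a_L and the follower starts braking later, the follower is never slower than the leader, so the closest approach is when both have stopped.
Minimum gap = 31.111 − 16.984 = 14.127 m.

Minimum gap ≈ 14.1 m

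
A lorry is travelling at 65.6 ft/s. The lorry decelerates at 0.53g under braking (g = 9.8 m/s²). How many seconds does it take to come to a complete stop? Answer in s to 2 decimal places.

65.6 ft/s × 0.3048 = 19.9949 m/s.
a = 0.53 × 9.8 = 5.194 m/s².
Braking time = v/a = 19.9949 / 5.194 = 3.850 s.

Braking time ≈ 3.85 s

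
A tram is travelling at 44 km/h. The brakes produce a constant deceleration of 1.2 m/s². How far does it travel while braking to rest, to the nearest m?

Braking distance ≈ 62 m

44 km/h ÷ 3.6 = 12.2222 m/s.
Braking distance = v²/(2a) = 12.2222² / (2 × 1.200) = 149.382 / 2.400 = 62.243 m.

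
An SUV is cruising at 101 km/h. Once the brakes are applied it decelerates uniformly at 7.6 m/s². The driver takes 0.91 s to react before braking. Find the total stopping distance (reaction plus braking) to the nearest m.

Total stopping distance ≈ 77 m

101 km/h ÷ 3.6 = 28.0556 m/s.
Reaction distance = v·t_r = 28.0556 × 0.91 = 25.531 m.
Braking distance = v²/(2a) = 28.0556² / (2 × 7.600) = 787.117 / 15.200 = 51.784 m.
Total = 25.531 + 51.784 = 77.315 m.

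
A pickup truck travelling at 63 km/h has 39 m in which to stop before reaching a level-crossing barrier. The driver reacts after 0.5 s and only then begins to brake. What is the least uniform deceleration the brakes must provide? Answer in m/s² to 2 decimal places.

63 km/h ÷ 3.6 = 17.5000 m/s.
Distance covered during reaction = 17.5000 × 0.5 = 8.750 m.
Distance available for braking: 39 − 8.750 = 30.250 m.
v² = 2a·d ⇒ a = v²/(2d) = 17.5000² / (2 × 30.250) = 306.250 / 60.500 = 5.0620 m/s².

Required deceleration ≈ 5.06 m/s²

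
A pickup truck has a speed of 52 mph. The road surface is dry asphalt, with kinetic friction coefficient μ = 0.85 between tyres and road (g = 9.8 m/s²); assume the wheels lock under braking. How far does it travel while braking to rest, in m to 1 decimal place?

52 mph × 0.44704 = 23.2461 m/s.
a = μg = 0.85 × 9.8 = 8.330 m/s².
Braking distance = v²/(2a) = 23.2461² / (2 × 8.330) = 540.381 / 16.660 = 32.436 m.

Braking distance ≈ 32.4 m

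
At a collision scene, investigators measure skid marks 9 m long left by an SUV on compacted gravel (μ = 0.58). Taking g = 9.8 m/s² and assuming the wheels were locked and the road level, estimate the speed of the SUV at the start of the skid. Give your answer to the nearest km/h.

Deceleration a = μg = 0.58 × 9.8 = 5.684 m/s².
v = √(2a·d) = √(2 × 5.684 × 9) = √102.312 = 10.1149 m/s.
= 10.1149 × 3.6 = 36.414 km/h.

Initial speed ≈ 36 km/h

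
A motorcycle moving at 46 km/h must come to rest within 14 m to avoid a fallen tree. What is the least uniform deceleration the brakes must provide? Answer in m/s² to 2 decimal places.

46 km/h ÷ 3.6 = 12.7778 m/s.
v² = 2a·d ⇒ a = v²/(2d) = 12.7778² / (2 × 14.000) = 163.272 / 28.000 = 5.8311 m/s².

Required deceleration ≈ 5.83 m/s²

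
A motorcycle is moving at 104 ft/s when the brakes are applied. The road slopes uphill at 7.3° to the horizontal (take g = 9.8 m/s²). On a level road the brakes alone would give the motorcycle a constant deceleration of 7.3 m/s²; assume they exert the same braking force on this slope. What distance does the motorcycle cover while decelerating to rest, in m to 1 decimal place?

Braking distance ≈ 58.8 m

104 ft/s × 0.3048 = 31.6992 m/s.
Gravity along the uphill slope adds to the braking deceleration: a_eff = 7.300 + 9.8·sin 7.3° = 7.300 + 1.245 = 8.545 m/s².
Braking distance = v²/(2a) = 31.6992² / (2 × 8.545) = 1004.839 / 17.090 = 58.797 m.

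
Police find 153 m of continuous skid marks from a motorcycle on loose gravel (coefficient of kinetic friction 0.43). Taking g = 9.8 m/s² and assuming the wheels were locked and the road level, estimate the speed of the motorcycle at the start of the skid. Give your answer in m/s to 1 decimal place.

Initial speed ≈ 35.9 m/s

Deceleration a = μg = 0.43 × 9.8 = 4.214 m/s².
v = √(2a·d) = √(2 × 4.214 × 153) = √1289.484 = 35.9094 m/s.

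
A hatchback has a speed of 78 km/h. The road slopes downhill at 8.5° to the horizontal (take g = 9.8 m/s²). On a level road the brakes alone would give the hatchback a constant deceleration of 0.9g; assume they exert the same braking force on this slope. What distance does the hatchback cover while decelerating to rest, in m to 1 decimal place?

Braking distance ≈ 31.8 m

78 km/h ÷ 3.6 = 21.6667 m/s.
a = 0.9 × 9.8 = 8.820 m/s².
Gravity along the downhill slope reduces the braking deceleration: a_eff = 8.820 − 9.8·sin 8.5° = 8.820 − 1.449 = 7.371 m/s².
Braking distance = v²/(2a) = 21.6667² / (2 × 7.371) = 469.446 / 14.742 = 31.844 m.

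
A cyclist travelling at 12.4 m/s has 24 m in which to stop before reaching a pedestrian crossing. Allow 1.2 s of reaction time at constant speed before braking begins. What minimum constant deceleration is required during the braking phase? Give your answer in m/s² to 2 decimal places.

Distance covered during reaction = 12.4000 × 1.2 = 14.880 m.
Distance available for braking: 24 − 14.880 = 9.120 m.
v² = 2a·d ⇒ a = v²/(2d) = 12.4000² / (2 × 9.120) = 153.760 / 18.240 = 8.4298 m/s².

Required deceleration ≈ 8.43 m/s²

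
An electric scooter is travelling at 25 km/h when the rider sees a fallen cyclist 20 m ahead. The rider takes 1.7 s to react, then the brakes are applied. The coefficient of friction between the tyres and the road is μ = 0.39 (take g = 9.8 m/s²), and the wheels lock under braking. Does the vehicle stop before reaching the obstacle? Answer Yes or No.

Yes

25 km/h ÷ 3.6 = 6.9444 m/s.
a = μg = 0.39 × 9.8 = 3.822 m/s².
Reaction distance = 6.9444 × 1.7 = 11.805 m.
Braking distance = v²/(2a) = 48.225 / 7.644 = 6.309 m.
Total stopping distance = 11.805 + 6.309 = 18.114 m, vs 20 m available — it stops with 20 − 18.114 = 1.886 m to spare.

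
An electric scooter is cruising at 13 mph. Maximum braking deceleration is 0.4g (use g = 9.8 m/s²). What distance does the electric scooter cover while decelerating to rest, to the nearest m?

Braking distance ≈ 4 m

13 mph × 0.44704 = 5.8115 m/s.
a = 0.4 × 9.8 = 3.920 m/s².
Braking distance = v²/(2a) = 5.8115² / (2 × 3.920) = 33.774 / 7.840 = 4.308 m.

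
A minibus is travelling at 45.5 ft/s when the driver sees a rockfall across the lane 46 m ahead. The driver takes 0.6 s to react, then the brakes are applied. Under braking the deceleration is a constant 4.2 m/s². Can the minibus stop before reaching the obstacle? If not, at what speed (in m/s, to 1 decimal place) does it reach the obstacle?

45.5 ft/s × 0.3048 = 13.8684 m/s.
Reaction distance = 13.8684 × 0.6 = 8.321 m.
Braking distance = v²/(2a) = 192.333 / 8.400 = 22.897 m.
Total stopping distance = 8.321 + 22.897 = 31.218 m, vs 46 m available — it stops with 46 − 31.218 = 14.782 m to spare.

Yes — it stops about 14.8 m short of the obstacle, so it never reaches it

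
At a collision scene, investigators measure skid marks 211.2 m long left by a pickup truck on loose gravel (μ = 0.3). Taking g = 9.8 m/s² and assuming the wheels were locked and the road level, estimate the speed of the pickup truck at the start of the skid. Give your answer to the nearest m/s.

Initial speed ≈ 35 m/s

Deceleration a = μg = 0.3 × 9.8 = 2.940 m/s².
v = √(2a·d) = √(2 × 2.940 × 211.2) = √1241.856 = 35.2400 m/s.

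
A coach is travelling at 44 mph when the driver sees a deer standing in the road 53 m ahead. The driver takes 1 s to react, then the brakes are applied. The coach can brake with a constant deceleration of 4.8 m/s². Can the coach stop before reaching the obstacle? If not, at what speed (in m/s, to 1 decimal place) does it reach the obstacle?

44 mph × 0.44704 = 19.6698 m/s.
Reaction distance = 19.6698 × 1 = 19.670 m.
Braking distance needed to stop: v²/(2a) = 386.901 / 9.600 = 40.302 m, so total needed = 19.670 + 40.302 = 59.972 m > 53 m — it cannot stop.
Distance remaining when braking begins: 53 − 19.670 = 33.330 m.
v² = v₀² − 2a·d = 386.901 − 2 × 4.800 × 33.330 = 66.933 m²/s².
v = √66.933 = 8.181 m/s.

No — it strikes the obstacle at 8.2 m/s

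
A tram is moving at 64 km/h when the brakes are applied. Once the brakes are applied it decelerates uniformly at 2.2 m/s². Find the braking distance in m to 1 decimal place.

Braking distance ≈ 71.8 m

64 km/h ÷ 3.6 = 17.7778 m/s.
Braking distance = v²/(2a) = 17.7778² / (2 × 2.200) = 316.050 / 4.400 = 71.830 m.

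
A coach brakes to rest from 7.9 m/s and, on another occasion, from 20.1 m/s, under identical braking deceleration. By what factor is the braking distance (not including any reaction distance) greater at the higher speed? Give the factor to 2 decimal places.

Factor ≈ 6.47

Braking distance d = v²/(2a), so with a fixed, d ∝ v².
Factor = (20.1/7.9)² = 2.5443² = 6.4735.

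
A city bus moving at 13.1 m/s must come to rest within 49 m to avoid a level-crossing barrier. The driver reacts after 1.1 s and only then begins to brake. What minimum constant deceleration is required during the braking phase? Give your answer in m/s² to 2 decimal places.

Distance covered during reaction = 13.1000 × 1.1 = 14.410 m.
Distance available for braking: 49 − 14.410 = 34.590 m.
v² = 2a·d ⇒ a = v²/(2d) = 13.1000² / (2 × 34.590) = 171.610 / 69.180 = 2.4806 m/s².

Required deceleration ≈ 2.48 m/s²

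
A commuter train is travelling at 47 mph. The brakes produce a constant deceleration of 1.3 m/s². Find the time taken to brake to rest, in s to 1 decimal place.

47 mph × 0.44704 = 21.0109 m/s.
Braking time = v/a = 21.0109 / 1.300 = 16.162 s.

Braking time ≈ 16.2 s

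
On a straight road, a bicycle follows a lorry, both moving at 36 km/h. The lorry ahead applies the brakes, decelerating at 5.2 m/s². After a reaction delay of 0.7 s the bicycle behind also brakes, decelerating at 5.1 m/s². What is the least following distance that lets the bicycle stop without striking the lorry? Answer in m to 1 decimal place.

36 km/h ÷ 3.6 = 10.0000 m/s.
Leader travels v²/(2a_L) = 100.000 / 10.400 = 9.615 m before stopping.
Follower covers v·t_r = 10.0000 × 0.7 = 7.000 m while reacting, then v²/(2a_F) = 100.000 / 10.200 = 9.804 m while braking, for a total of 7.000 + 9.804 = 16.804 m.
Since a_F ≤ a_L and the follower starts braking later, the follower is never slower than the leader, so the closest approach is when both have stopped.
Minimum gap = 16.804 − 9.615 = 7.189 m.

Minimum gap ≈ 7.2 m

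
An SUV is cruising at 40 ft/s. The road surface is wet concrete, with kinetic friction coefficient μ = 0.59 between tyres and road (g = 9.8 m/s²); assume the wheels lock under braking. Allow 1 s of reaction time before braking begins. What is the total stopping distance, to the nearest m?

40 ft/s × 0.3048 = 12.1920 m/s.
a = μg = 0.59 × 9.8 = 5.782 m/s².
Reaction distance = v·t_r = 12.1920 × 1 = 12.192 m.
Braking distance = v²/(2a) = 12.1920² / (2 × 5.782) = 148.645 / 11.564 = 12.854 m.
Total = 12.192 + 12.854 = 25.046 m.

Total stopping distance ≈ 25 m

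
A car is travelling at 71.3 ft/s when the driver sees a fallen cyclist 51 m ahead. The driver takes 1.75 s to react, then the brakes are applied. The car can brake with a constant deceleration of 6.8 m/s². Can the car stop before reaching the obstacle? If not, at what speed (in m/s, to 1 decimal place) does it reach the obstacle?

71.3 ft/s × 0.3048 = 21.7322 m/s.
Reaction distance = 21.7322 × 1.75 = 38.031 m.
Braking distance needed to stop: v²/(2a) = 472.289 / 13.600 = 34.727 m, so total needed = 38.031 + 34.727 = 72.758 m > 51 m — it cannot stop.
Distance remaining when braking begins: 51 − 38.031 = 12.969 m.
v² = v₀² − 2a·d = 472.289 − 2 × 6.800 × 12.969 = 295.911 m²/s².
v = √295.911 = 17.202 m/s.

No — it strikes the obstacle at 17.2 m/s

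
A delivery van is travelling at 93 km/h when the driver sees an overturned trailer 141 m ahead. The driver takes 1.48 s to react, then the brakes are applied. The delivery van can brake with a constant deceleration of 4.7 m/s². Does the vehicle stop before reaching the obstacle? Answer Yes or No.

93 km/h ÷ 3.6 = 25.8333 m/s.
Reaction distance = 25.8333 × 1.48 = 38.233 m.
Braking distance = v²/(2a) = 667.359 / 9.400 = 70.996 m.
Total stopping distance = 38.233 + 70.996 = 109.229 m, vs 141 m available — it stops with 141 − 109.229 = 31.771 m to spare.

Yes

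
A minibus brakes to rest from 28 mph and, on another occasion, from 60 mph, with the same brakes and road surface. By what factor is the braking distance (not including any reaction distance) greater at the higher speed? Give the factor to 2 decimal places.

Factor ≈ 4.59

Braking distance d = v²/(2a), so with a fixed, d ∝ v².
Factor = (60/28)² = 2.1429² = 4.5920.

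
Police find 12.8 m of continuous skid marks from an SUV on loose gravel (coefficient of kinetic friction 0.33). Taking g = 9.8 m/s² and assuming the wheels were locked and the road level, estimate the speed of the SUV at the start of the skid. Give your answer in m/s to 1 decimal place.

Initial speed ≈ 9.1 m/s

Deceleration a = μg = 0.33 × 9.8 = 3.234 m/s².
v = √(2a·d) = √(2 × 3.234 × 12.8) = √82.790 = 9.0989 m/s.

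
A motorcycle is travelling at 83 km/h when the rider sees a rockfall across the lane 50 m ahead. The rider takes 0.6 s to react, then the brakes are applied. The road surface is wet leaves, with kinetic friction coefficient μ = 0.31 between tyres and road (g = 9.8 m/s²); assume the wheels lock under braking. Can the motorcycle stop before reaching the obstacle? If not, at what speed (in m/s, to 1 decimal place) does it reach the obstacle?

No — it strikes the obstacle at 17.7 m/s

83 km/h ÷ 3.6 = 23.0556 m/s.
a = μg = 0.31 × 9.8 = 3.038 m/s².
Reaction distance = 23.0556 × 0.6 = 13.833 m.
Braking distance needed to stop: v²/(2a) = 531.561 / 6.076 = 87.485 m, so total needed = 13.833 + 87.485 = 101.318 m > 50 m — it cannot stop.
Distance remaining when braking begins: 50 − 13.833 = 36.167 m.
v² = v₀² − 2a·d = 531.561 − 2 × 3.038 × 36.167 = 311.810 m²/s².
v = √311.810 = 17.658 m/s.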